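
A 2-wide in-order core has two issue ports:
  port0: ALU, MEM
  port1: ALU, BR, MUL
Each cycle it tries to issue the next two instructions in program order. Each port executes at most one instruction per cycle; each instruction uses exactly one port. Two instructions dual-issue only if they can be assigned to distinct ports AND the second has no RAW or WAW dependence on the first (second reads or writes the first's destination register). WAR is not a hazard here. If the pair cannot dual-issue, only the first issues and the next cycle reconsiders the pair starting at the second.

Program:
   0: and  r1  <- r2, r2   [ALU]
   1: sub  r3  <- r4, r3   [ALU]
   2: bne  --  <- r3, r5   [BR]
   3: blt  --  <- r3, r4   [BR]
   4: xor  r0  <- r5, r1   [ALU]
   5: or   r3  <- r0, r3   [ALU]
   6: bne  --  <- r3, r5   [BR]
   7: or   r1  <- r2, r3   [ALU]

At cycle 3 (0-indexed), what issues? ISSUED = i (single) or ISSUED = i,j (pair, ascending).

ISSUED = 5

  cy0 -> i0/i1 (and sub) 2-wide
  cy1 -> i2 (bne) no-port BR/BR
  cy2 -> i3/i4 (blt xor) 2-wide
  cy3 -> i5 (or) RAW r3
  cy4 -> i6/i7 (bne or) 2-wide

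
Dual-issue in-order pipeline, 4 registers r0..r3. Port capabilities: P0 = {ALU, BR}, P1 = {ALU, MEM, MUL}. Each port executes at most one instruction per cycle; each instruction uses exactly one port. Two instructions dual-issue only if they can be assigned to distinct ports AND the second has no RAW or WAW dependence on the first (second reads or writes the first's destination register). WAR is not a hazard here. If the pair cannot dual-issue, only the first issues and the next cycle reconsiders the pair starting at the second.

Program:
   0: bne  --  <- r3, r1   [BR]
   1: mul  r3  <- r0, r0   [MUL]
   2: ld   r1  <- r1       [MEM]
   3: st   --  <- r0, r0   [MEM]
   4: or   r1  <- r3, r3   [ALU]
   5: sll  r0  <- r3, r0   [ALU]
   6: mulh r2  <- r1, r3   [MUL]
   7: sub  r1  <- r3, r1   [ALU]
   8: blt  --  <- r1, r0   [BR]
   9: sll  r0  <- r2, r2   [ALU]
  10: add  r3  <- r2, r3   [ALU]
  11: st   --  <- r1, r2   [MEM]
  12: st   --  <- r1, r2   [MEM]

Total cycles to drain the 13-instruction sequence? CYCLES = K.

CYCLES = 8

[0] i0+i1  bne/mul  -- pair
[1] i2  ld  -- no-port MEM/MEM
[2] i3+i4  st/or  -- pair
[3] i5+i6  sll/mulh  -- pair
[4] i7  sub  -- RAW r1
[5] i8+i9  blt/sll  -- pair
[6] i10+i11  add/st  -- pair
[7] i12  st  -- tail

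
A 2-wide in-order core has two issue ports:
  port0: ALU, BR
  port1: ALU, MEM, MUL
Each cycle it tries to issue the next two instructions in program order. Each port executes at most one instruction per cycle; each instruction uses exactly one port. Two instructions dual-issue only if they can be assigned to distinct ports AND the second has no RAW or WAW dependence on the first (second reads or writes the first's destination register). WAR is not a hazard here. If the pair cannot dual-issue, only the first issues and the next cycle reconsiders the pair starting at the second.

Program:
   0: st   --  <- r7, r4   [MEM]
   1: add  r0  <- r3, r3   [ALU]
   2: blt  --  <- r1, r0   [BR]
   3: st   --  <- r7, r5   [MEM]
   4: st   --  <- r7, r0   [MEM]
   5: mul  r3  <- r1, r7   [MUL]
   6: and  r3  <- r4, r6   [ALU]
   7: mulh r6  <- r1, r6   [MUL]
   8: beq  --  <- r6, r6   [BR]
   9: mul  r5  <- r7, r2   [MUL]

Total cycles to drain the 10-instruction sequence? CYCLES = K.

0. st.MEM+add.ALU @i0+i1  | pair
1. blt.BR+st.MEM @i2+i3  | pair
2. st.MEM @i4  | no-port MEM/MUL
3. mul.MUL @i5  | WAW r3
4. and.ALU+mulh.MUL @i6+i7  | pair
5. beq.BR+mul.MUL @i8+i9  | pair

CYCLES = 6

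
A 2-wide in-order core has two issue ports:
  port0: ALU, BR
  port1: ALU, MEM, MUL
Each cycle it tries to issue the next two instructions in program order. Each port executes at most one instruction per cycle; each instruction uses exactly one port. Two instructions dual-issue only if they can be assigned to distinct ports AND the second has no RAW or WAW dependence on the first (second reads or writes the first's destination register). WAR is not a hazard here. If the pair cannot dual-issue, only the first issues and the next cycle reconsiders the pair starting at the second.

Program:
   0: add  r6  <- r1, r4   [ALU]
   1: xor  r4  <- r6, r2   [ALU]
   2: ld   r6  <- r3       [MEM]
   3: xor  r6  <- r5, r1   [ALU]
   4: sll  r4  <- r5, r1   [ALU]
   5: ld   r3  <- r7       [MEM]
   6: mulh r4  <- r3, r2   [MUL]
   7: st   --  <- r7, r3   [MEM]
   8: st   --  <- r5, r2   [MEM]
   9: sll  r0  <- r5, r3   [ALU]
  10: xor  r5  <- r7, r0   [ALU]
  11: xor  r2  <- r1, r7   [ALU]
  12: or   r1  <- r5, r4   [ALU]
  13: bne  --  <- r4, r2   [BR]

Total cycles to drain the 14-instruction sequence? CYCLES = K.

CYCLES = 9

[0] i0  add.ALU  -- RAW r6
[1] i1&i2  xor.ALU+ld.MEM  -- dual
[2] i3&i4  xor.ALU+sll.ALU  -- dual
[3] i5  ld.MEM  -- no-port MEM/MUL
[4] i6  mulh.MUL  -- no-port MUL/MEM
[5] i7  st.MEM  -- no-port MEM/MEM
[6] i8&i9  st.MEM+sll.ALU  -- dual
[7] i10&i11  xor.ALU+xor.ALU  -- dual
[8] i12&i13  or.ALU+bne.BR  -- dual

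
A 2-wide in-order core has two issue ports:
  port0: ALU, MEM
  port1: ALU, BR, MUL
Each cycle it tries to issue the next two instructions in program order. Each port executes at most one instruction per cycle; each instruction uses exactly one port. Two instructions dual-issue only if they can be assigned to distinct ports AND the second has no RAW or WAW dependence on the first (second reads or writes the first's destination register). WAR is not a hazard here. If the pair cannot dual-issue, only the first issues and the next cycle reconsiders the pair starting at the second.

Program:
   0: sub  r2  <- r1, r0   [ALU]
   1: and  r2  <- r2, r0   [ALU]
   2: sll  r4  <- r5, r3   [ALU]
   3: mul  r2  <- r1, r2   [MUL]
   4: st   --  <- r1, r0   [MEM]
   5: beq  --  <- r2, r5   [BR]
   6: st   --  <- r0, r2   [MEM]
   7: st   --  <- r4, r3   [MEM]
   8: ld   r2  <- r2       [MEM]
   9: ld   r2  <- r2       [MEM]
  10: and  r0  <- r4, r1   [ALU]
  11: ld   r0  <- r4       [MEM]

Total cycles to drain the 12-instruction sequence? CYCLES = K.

  cy0 -> i0 (sub.ALU) RAW+WAW r2
  cy1 -> i1/i2 (and.ALU+sll.ALU) pair
  cy2 -> i3/i4 (mul.MUL+st.MEM) pair
  cy3 -> i5/i6 (beq.BR+st.MEM) pair
  cy4 -> i7 (st.MEM) no-port MEM/MEM
  cy5 -> i8 (ld.MEM) no-port MEM/MEM
  cy6 -> i9/i10 (ld.MEM+and.ALU) pair
  cy7 -> i11 (ld.MEM) tail

CYCLES = 8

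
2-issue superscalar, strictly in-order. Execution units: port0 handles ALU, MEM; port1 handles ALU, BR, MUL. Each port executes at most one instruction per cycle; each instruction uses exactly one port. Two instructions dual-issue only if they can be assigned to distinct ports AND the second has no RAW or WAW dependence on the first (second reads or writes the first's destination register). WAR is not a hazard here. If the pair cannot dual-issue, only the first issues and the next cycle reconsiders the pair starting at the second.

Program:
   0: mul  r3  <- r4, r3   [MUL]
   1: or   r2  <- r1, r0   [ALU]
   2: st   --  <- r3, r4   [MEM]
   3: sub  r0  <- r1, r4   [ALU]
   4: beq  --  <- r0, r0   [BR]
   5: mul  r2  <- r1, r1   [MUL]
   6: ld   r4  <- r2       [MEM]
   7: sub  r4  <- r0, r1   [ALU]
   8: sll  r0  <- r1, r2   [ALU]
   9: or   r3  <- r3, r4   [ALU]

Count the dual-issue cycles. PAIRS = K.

PAIRS = 3

0. mul;or @i0/i1  | pair
1. st;sub @i2/i3  | pair
2. beq @i4  | no-port BR/MUL
3. mul @i5  | RAW r2
4. ld @i6  | WAW r4
5. sub;sll @i7/i8  | pair
6. or @i9  | tail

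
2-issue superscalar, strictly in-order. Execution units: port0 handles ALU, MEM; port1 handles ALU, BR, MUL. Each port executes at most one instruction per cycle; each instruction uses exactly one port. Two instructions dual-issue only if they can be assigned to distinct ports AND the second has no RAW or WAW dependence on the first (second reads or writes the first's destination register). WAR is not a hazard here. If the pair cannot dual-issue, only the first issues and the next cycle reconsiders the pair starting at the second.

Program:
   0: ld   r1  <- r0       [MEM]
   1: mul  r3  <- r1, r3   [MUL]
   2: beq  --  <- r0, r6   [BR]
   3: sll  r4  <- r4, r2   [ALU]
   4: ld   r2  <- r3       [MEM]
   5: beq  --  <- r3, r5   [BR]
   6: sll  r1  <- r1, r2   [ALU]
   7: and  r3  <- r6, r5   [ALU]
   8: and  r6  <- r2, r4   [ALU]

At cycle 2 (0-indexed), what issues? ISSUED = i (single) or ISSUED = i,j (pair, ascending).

ISSUED = 2,3

0. ld.MEM @i0  | RAW r1
1. mul.MUL @i1  | no-port MUL/BR
2. beq.BR/sll.ALU @i2+i3  | dual
3. ld.MEM/beq.BR @i4+i5  | dual
4. sll.ALU/and.ALU @i6+i7  | dual
5. and.ALU @i8  | tail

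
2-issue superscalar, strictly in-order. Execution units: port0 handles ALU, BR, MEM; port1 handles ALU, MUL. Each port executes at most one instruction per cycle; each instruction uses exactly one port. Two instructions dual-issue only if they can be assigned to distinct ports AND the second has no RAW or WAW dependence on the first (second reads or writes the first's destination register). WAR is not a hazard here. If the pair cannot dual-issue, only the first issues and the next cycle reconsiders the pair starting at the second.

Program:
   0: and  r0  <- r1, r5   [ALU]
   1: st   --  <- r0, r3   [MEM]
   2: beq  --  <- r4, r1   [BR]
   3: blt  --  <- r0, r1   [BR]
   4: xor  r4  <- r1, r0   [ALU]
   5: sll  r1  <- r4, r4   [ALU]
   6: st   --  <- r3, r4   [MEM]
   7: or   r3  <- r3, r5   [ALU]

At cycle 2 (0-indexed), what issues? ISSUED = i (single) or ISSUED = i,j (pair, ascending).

ISSUED = 2

c0: i0 and  RAW r0
c1: i1 st  no-port MEM/BR
c2: i2 beq  no-port BR/BR
c3: i3/i4 blt+xor  dual
c4: i5/i6 sll+st  dual
c5: i7 or  tail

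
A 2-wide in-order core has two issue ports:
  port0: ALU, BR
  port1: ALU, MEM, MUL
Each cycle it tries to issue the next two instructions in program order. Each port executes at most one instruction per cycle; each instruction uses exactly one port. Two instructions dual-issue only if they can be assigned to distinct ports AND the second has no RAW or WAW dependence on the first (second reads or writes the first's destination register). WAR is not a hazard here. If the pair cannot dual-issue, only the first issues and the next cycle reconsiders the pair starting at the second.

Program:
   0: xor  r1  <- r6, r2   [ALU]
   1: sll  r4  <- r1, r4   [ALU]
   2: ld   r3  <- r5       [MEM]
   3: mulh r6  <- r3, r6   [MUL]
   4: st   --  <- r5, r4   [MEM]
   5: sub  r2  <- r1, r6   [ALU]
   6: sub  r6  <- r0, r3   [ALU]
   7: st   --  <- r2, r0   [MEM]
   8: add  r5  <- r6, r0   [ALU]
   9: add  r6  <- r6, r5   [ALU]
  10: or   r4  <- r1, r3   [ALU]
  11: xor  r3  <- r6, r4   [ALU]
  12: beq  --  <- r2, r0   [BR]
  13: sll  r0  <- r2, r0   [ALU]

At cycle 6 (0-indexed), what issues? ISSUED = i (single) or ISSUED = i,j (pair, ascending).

ISSUED = 9,10

  cy0 -> i0 (xor) RAW r1
  cy1 -> i1&i2 (sll;ld) pair
  cy2 -> i3 (mulh) no-port MUL/MEM
  cy3 -> i4&i5 (st;sub) pair
  cy4 -> i6&i7 (sub;st) pair
  cy5 -> i8 (add) RAW r5
  cy6 -> i9&i10 (add;or) pair
  cy7 -> i11&i12 (xor;beq) pair
  cy8 -> i13 (sll) tail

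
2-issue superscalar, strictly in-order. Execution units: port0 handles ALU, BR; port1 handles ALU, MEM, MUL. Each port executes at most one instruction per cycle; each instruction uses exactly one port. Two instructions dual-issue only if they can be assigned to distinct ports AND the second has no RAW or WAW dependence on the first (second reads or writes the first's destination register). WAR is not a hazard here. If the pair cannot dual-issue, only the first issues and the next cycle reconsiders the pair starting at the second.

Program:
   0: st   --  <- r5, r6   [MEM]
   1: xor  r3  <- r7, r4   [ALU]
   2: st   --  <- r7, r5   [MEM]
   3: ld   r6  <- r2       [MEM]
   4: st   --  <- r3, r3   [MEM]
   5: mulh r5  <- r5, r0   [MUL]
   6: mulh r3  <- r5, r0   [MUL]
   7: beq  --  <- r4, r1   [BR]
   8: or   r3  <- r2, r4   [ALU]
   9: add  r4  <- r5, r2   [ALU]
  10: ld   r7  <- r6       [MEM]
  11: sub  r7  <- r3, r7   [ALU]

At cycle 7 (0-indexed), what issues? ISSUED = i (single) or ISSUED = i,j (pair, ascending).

ISSUED = 10

c0: i0,i1 st+xor  2-wide
c1: i2 st  no-port MEM/MEM
c2: i3 ld  no-port MEM/MEM
c3: i4 st  no-port MEM/MUL
c4: i5 mulh  no-port MUL/MUL
c5: i6,i7 mulh+beq  2-wide
c6: i8,i9 or+add  2-wide
c7: i10 ld  RAW+WAW r7
c8: i11 sub  tail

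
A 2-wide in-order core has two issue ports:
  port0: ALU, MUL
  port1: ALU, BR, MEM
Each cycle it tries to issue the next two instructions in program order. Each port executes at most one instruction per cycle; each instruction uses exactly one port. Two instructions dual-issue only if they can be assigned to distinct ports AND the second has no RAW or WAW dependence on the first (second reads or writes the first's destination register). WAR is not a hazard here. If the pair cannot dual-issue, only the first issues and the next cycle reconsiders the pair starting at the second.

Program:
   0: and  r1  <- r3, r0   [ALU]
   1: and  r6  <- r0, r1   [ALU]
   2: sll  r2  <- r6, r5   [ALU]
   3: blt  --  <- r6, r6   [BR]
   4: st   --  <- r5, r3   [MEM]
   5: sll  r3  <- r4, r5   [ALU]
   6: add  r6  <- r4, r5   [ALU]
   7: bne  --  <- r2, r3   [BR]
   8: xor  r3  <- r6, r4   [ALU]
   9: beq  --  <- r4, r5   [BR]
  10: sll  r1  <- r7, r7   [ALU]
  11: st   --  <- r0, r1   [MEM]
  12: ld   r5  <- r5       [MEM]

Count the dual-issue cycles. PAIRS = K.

#0 head=0: and.ALU i0 RAW r1
#1 head=1: and.ALU i1 RAW r6
#2 head=2: sll.ALU+blt.BR i2/i3 pair
#3 head=4: st.MEM+sll.ALU i4/i5 pair
#4 head=6: add.ALU+bne.BR i6/i7 pair
#5 head=8: xor.ALU+beq.BR i8/i9 pair
#6 head=10: sll.ALU i10 RAW r1
#7 head=11: st.MEM i11 no-port MEM/MEM
#8 head=12: ld.MEM i12 tail

PAIRS = 4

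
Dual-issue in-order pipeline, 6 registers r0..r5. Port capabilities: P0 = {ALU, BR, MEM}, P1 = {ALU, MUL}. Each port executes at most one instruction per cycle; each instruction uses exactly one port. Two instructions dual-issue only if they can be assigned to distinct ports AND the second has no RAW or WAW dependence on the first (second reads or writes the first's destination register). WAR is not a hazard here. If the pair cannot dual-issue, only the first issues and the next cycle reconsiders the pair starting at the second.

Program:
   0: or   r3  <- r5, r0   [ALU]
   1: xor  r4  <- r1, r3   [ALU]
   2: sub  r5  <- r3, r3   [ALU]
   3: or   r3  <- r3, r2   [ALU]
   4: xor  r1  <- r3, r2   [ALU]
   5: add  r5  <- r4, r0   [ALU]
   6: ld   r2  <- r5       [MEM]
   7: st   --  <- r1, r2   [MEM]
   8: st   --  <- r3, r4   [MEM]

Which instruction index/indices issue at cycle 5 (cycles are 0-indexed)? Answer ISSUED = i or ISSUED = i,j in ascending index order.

ISSUED = 7

c0: i0 or  RAW r3
c1: i1/i2 xor sub  pair
c2: i3 or  RAW r3
c3: i4/i5 xor add  pair
c4: i6 ld  no-port MEM/MEM
c5: i7 st  no-port MEM/MEM
c6: i8 st  tail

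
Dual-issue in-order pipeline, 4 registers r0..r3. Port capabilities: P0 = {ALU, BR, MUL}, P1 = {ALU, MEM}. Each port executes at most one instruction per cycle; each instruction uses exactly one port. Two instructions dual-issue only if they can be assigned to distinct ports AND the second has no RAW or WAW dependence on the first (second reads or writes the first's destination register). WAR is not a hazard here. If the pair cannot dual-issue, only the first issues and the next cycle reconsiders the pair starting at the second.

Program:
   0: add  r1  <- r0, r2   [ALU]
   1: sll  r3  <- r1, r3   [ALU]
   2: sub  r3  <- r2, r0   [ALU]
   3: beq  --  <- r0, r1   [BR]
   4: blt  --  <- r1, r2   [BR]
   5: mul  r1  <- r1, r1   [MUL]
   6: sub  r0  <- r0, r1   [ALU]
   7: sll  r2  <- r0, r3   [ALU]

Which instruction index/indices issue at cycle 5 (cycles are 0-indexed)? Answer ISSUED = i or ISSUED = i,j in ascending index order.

  cy0 -> i0 (add) RAW r1
  cy1 -> i1 (sll) WAW r3
  cy2 -> i2+i3 (sub beq) pair
  cy3 -> i4 (blt) no-port BR/MUL
  cy4 -> i5 (mul) RAW r1
  cy5 -> i6 (sub) RAW r0
  cy6 -> i7 (sll) tail

ISSUED = 6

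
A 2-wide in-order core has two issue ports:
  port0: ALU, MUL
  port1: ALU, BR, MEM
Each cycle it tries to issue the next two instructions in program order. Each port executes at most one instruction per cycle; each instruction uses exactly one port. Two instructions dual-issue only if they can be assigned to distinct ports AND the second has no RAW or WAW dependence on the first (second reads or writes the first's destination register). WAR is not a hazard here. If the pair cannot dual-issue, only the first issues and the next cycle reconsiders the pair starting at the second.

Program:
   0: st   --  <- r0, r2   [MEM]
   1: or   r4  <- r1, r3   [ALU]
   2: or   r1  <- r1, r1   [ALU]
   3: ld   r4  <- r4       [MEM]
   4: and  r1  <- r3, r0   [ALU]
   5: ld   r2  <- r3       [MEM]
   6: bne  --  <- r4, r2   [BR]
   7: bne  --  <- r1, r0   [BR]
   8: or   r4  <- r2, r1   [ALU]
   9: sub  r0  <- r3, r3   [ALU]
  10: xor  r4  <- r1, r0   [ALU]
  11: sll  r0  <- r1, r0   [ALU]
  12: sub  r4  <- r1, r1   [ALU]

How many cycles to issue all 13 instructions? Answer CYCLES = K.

t=0 i0+i1:st.MEM+or.ALU ; dual
t=1 i2+i3:or.ALU+ld.MEM ; dual
t=2 i4+i5:and.ALU+ld.MEM ; dual
t=3 i6:bne.BR ; no-port BR/BR
t=4 i7+i8:bne.BR+or.ALU ; dual
t=5 i9:sub.ALU ; RAW r0
t=6 i10+i11:xor.ALU+sll.ALU ; dual
t=7 i12:sub.ALU ; tail

CYCLES = 8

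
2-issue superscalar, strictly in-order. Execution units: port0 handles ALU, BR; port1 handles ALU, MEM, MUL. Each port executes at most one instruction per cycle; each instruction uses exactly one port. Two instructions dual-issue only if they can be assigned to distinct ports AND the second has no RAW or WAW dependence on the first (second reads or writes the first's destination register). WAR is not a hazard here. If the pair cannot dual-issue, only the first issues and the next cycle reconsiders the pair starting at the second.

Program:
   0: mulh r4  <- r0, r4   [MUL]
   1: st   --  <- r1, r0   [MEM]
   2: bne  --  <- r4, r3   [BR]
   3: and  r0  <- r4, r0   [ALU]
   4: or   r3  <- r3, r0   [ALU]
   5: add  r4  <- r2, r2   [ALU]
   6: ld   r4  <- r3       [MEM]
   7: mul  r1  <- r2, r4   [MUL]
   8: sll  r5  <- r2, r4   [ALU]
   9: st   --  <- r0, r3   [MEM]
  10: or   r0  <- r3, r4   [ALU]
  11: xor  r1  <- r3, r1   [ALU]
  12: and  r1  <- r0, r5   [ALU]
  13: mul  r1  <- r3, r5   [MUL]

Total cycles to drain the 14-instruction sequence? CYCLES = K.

CYCLES = 10

#0 head=0: mulh i0 no-port MUL/MEM
#1 head=1: st/bne i1&i2 pair
#2 head=3: and i3 RAW r0
#3 head=4: or/add i4&i5 pair
#4 head=6: ld i6 no-port MEM/MUL
#5 head=7: mul/sll i7&i8 pair
#6 head=9: st/or i9&i10 pair
#7 head=11: xor i11 WAW r1
#8 head=12: and i12 WAW r1
#9 head=13: mul i13 tail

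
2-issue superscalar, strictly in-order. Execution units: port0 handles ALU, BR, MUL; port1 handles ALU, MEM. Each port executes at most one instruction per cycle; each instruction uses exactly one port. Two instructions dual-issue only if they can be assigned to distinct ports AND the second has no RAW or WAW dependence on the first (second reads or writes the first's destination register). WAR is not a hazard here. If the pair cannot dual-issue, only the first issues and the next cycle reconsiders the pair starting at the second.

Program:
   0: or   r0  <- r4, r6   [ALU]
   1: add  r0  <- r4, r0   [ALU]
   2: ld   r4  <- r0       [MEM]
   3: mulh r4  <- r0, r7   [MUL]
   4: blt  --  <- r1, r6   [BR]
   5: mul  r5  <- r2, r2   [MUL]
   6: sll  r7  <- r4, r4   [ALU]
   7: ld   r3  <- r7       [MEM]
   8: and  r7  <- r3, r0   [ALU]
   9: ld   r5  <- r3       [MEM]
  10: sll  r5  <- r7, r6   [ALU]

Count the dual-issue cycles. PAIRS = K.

t=0 i0:or.ALU ; RAW+WAW r0
t=1 i1:add.ALU ; RAW r0
t=2 i2:ld.MEM ; WAW r4
t=3 i3:mulh.MUL ; no-port MUL/BR
t=4 i4:blt.BR ; no-port BR/MUL
t=5 i5&i6:mul.MUL;sll.ALU ; pair
t=6 i7:ld.MEM ; RAW r3
t=7 i8&i9:and.ALU;ld.MEM ; pair
t=8 i10:sll.ALU ; tail

PAIRS = 2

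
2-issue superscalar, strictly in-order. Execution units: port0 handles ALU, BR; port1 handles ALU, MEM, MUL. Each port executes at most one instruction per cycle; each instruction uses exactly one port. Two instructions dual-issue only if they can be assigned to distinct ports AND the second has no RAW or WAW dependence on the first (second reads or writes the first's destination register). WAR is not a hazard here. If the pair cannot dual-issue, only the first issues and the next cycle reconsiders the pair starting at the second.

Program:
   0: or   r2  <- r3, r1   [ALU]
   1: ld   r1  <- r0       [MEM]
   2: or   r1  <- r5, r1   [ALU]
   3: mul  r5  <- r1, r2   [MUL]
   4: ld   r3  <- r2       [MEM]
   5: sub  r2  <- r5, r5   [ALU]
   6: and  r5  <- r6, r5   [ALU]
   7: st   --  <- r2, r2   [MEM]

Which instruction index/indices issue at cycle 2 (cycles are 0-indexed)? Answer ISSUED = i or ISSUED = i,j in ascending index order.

ISSUED = 3

0. or.ALU/ld.MEM @i0&i1  | dual
1. or.ALU @i2  | RAW r1
2. mul.MUL @i3  | no-port MUL/MEM
3. ld.MEM/sub.ALU @i4&i5  | dual
4. and.ALU/st.MEM @i6&i7  | dual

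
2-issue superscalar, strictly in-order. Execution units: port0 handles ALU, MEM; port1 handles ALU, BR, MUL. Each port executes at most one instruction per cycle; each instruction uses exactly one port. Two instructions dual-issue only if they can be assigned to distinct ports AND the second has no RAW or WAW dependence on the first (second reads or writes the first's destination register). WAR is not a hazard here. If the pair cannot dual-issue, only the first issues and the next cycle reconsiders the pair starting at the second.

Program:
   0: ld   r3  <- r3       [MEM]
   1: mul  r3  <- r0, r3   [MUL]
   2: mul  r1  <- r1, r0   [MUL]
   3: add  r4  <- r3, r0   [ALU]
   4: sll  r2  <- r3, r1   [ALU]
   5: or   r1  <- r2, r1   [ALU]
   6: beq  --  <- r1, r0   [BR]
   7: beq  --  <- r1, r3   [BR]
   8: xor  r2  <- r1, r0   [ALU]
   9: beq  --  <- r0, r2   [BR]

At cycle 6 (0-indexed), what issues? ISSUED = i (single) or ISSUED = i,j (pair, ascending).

ISSUED = 7,8

[0] i0  ld  -- RAW+WAW r3
[1] i1  mul  -- no-port MUL/MUL
[2] i2/i3  mul add  -- pair
[3] i4  sll  -- RAW r2
[4] i5  or  -- RAW r1
[5] i6  beq  -- no-port BR/BR
[6] i7/i8  beq xor  -- pair
[7] i9  beq  -- tail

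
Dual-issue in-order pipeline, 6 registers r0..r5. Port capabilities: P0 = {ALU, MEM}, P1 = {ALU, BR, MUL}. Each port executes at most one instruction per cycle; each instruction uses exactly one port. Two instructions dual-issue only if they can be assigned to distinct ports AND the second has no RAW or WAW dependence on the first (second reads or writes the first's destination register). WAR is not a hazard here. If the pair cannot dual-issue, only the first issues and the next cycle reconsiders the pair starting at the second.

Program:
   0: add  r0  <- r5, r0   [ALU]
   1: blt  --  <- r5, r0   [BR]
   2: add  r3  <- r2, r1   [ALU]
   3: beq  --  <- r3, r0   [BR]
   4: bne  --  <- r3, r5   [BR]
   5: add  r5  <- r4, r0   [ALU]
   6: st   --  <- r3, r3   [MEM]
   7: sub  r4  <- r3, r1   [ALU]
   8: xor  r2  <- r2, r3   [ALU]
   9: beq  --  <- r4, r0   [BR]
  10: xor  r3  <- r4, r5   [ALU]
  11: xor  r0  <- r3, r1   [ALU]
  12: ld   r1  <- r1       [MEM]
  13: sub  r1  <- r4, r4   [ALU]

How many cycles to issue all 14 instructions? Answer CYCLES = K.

CYCLES = 9

  cy0 -> i0 (add) RAW r0
  cy1 -> i1/i2 (blt add) 2-wide
  cy2 -> i3 (beq) no-port BR/BR
  cy3 -> i4/i5 (bne add) 2-wide
  cy4 -> i6/i7 (st sub) 2-wide
  cy5 -> i8/i9 (xor beq) 2-wide
  cy6 -> i10 (xor) RAW r3
  cy7 -> i11/i12 (xor ld) 2-wide
  cy8 -> i13 (sub) tail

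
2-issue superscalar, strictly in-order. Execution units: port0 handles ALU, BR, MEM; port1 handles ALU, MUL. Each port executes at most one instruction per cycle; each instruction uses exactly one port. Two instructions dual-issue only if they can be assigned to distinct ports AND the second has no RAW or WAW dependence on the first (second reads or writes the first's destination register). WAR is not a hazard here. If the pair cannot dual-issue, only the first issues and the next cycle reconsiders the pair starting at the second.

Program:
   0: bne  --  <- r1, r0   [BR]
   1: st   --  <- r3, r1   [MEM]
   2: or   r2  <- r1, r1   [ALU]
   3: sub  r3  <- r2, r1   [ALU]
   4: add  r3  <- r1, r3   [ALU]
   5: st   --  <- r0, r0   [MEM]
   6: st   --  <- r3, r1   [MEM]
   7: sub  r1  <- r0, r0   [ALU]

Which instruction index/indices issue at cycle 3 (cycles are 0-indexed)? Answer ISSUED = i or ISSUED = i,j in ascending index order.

ISSUED = 4,5

0. bne @i0  | no-port BR/MEM
1. st/or @i1&i2  | pair
2. sub @i3  | RAW+WAW r3
3. add/st @i4&i5  | pair
4. st/sub @i6&i7  | pair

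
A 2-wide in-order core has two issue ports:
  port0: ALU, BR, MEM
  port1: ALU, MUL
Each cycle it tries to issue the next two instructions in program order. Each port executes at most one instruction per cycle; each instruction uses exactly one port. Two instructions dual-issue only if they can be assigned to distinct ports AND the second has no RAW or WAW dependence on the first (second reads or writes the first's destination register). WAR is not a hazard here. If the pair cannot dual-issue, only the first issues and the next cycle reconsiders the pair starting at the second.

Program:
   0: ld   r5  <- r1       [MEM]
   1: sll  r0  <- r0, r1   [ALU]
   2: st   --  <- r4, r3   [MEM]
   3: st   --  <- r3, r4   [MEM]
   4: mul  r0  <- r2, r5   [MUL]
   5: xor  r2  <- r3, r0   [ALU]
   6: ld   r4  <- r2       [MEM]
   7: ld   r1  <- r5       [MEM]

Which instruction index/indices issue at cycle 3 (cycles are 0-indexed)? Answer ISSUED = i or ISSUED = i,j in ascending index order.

0. ld;sll @i0+i1  | pair
1. st @i2  | no-port MEM/MEM
2. st;mul @i3+i4  | pair
3. xor @i5  | RAW r2
4. ld @i6  | no-port MEM/MEM
5. ld @i7  | tail

ISSUED = 5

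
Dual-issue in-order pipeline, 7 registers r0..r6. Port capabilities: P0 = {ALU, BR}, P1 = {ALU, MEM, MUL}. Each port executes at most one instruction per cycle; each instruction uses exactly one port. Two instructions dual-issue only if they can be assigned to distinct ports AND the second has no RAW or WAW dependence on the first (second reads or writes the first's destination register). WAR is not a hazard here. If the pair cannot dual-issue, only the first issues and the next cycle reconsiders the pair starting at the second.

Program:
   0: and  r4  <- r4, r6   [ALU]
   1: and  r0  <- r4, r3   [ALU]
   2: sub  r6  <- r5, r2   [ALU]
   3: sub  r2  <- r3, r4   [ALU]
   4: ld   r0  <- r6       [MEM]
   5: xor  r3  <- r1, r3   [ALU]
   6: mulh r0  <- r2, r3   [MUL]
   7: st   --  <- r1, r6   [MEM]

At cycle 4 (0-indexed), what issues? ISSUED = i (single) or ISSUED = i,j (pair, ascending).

[0] i0  and.ALU  -- RAW r4
[1] i1+i2  and.ALU/sub.ALU  -- pair
[2] i3+i4  sub.ALU/ld.MEM  -- pair
[3] i5  xor.ALU  -- RAW r3
[4] i6  mulh.MUL  -- no-port MUL/MEM
[5] i7  st.MEM  -- tail

ISSUED = 6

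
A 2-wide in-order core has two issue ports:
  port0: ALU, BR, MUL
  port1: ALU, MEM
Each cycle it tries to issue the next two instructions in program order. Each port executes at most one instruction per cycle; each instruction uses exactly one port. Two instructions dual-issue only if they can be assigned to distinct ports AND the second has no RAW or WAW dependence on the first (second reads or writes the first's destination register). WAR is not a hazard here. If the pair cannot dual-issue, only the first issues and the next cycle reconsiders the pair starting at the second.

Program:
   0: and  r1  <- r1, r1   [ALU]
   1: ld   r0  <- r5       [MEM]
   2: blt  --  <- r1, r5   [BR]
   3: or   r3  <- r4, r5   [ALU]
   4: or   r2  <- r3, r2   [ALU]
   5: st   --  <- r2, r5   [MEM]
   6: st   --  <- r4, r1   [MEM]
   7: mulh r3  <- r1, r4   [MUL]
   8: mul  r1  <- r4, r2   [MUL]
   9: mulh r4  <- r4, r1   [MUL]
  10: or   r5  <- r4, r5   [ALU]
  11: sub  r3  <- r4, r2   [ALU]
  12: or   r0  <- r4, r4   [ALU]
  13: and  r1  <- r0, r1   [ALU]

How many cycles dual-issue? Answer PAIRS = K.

PAIRS = 4

t=0 i0+i1:and+ld ; dual
t=1 i2+i3:blt+or ; dual
t=2 i4:or ; RAW r2
t=3 i5:st ; no-port MEM/MEM
t=4 i6+i7:st+mulh ; dual
t=5 i8:mul ; no-port MUL/MUL
t=6 i9:mulh ; RAW r4
t=7 i10+i11:or+sub ; dual
t=8 i12:or ; RAW r0
t=9 i13:and ; tail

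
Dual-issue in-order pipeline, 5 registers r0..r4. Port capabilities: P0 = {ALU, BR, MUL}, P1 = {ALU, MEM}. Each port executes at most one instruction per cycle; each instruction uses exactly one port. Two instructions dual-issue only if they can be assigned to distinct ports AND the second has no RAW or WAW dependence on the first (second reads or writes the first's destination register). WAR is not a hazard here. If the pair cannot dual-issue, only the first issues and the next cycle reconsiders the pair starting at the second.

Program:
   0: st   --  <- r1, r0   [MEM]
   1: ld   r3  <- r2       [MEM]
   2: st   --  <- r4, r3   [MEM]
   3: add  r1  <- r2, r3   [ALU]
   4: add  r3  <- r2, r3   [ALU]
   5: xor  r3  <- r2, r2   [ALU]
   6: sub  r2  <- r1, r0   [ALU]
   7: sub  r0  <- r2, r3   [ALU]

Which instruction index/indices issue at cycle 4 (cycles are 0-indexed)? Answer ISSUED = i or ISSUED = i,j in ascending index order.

ISSUED = 5,6

  cy0 -> i0 (st.MEM) no-port MEM/MEM
  cy1 -> i1 (ld.MEM) no-port MEM/MEM
  cy2 -> i2,i3 (st.MEM add.ALU) dual
  cy3 -> i4 (add.ALU) WAW r3
  cy4 -> i5,i6 (xor.ALU sub.ALU) dual
  cy5 -> i7 (sub.ALU) tail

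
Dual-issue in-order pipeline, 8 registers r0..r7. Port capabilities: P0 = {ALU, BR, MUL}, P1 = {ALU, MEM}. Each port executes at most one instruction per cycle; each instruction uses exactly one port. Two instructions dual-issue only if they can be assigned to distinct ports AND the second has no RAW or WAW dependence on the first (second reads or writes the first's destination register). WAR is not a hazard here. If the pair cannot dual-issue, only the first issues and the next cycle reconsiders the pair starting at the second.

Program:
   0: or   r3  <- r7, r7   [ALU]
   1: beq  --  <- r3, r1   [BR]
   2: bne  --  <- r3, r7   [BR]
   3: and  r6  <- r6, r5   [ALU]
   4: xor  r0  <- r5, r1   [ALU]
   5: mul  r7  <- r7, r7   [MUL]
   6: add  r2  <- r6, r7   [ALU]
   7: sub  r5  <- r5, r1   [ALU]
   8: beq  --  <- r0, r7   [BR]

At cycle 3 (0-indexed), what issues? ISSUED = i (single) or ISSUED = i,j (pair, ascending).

ISSUED = 4,5

c0: i0 or.ALU  RAW r3
c1: i1 beq.BR  no-port BR/BR
c2: i2&i3 bne.BR/and.ALU  dual
c3: i4&i5 xor.ALU/mul.MUL  dual
c4: i6&i7 add.ALU/sub.ALU  dual
c5: i8 beq.BR  tail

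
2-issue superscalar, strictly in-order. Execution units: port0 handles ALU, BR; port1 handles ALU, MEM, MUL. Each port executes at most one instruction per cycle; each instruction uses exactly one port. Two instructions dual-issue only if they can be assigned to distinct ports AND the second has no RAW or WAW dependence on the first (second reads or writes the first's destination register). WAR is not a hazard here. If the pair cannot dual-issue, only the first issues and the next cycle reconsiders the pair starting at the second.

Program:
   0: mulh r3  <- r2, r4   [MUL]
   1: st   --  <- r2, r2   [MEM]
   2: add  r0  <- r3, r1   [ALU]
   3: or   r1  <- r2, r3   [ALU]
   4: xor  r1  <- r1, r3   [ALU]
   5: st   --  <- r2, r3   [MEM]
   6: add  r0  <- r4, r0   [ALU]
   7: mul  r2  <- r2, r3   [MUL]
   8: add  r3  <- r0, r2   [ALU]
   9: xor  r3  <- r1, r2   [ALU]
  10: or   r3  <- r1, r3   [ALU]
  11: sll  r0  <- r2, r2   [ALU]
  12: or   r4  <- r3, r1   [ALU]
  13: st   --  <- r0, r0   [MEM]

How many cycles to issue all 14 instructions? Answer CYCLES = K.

CYCLES = 9

c0: i0 mulh  no-port MUL/MEM
c1: i1+i2 st/add  2-wide
c2: i3 or  RAW+WAW r1
c3: i4+i5 xor/st  2-wide
c4: i6+i7 add/mul  2-wide
c5: i8 add  WAW r3
c6: i9 xor  RAW+WAW r3
c7: i10+i11 or/sll  2-wide
c8: i12+i13 or/st  2-wide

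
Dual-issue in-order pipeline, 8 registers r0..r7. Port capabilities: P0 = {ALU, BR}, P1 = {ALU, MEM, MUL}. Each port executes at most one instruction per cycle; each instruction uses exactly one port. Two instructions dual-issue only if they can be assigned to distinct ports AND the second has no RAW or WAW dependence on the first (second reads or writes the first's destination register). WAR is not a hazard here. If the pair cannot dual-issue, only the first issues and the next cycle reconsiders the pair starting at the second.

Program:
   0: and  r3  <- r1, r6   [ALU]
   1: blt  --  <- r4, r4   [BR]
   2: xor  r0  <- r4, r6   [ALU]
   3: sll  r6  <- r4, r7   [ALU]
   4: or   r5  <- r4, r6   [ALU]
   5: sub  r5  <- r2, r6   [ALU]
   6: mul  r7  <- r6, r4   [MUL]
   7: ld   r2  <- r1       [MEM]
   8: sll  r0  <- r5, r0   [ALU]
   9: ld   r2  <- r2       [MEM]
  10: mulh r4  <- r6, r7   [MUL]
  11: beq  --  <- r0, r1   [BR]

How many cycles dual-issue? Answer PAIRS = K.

PAIRS = 5

t=0 i0&i1:and/blt ; 2-wide
t=1 i2&i3:xor/sll ; 2-wide
t=2 i4:or ; WAW r5
t=3 i5&i6:sub/mul ; 2-wide
t=4 i7&i8:ld/sll ; 2-wide
t=5 i9:ld ; no-port MEM/MUL
t=6 i10&i11:mulh/beq ; 2-wide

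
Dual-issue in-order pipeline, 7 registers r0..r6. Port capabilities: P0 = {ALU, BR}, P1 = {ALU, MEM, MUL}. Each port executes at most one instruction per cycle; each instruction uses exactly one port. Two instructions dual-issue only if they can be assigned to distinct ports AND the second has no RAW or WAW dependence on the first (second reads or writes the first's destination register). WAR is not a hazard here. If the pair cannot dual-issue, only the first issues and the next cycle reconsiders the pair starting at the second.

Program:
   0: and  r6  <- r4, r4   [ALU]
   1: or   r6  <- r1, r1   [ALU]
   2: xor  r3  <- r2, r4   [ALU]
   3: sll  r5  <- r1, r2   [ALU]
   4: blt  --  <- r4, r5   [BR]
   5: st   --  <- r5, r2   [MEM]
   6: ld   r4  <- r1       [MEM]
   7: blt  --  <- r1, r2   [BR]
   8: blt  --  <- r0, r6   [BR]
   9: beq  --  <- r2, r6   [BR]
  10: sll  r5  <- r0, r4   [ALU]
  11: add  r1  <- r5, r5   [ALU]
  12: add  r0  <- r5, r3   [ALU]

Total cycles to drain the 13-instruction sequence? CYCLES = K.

  cy0 -> i0 (and) WAW r6
  cy1 -> i1/i2 (or;xor) pair
  cy2 -> i3 (sll) RAW r5
  cy3 -> i4/i5 (blt;st) pair
  cy4 -> i6/i7 (ld;blt) pair
  cy5 -> i8 (blt) no-port BR/BR
  cy6 -> i9/i10 (beq;sll) pair
  cy7 -> i11/i12 (add;add) pair

CYCLES = 8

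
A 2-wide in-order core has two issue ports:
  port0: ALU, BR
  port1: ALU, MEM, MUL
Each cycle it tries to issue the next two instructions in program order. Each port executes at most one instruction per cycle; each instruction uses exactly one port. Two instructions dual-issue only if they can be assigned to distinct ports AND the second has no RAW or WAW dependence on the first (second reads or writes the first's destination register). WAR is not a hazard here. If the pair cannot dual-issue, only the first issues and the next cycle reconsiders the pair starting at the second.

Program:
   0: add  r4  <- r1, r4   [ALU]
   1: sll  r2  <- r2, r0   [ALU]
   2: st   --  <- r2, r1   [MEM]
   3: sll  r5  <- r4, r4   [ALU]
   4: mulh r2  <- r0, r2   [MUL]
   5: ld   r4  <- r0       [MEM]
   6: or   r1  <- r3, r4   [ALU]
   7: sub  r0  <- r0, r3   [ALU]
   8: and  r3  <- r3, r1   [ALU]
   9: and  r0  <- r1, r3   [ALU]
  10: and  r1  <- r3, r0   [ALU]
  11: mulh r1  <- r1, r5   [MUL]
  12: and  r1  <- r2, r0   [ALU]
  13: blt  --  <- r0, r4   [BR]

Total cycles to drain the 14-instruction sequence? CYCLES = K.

CYCLES = 10

  cy0 -> i0/i1 (add/sll) dual
  cy1 -> i2/i3 (st/sll) dual
  cy2 -> i4 (mulh) no-port MUL/MEM
  cy3 -> i5 (ld) RAW r4
  cy4 -> i6/i7 (or/sub) dual
  cy5 -> i8 (and) RAW r3
  cy6 -> i9 (and) RAW r0
  cy7 -> i10 (and) RAW+WAW r1
  cy8 -> i11 (mulh) WAW r1
  cy9 -> i12/i13 (and/blt) dual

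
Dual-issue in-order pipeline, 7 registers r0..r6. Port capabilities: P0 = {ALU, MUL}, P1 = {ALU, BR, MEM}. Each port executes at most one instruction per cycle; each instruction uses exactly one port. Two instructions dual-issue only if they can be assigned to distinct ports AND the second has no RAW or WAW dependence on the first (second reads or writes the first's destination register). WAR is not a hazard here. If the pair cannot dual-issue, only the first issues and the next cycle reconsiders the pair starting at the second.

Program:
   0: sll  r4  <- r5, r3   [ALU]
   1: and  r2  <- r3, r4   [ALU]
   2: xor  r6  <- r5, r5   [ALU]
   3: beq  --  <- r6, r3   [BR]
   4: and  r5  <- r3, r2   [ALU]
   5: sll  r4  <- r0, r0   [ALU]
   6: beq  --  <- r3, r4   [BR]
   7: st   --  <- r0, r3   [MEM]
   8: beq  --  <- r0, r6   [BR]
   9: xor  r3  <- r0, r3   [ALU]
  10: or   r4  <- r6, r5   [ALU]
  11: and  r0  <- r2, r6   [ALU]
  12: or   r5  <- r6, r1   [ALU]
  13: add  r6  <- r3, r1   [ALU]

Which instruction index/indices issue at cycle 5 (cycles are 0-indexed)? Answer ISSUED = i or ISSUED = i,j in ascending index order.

ISSUED = 7

t=0 i0:sll.ALU ; RAW r4
t=1 i1/i2:and.ALU/xor.ALU ; pair
t=2 i3/i4:beq.BR/and.ALU ; pair
t=3 i5:sll.ALU ; RAW r4
t=4 i6:beq.BR ; no-port BR/MEM
t=5 i7:st.MEM ; no-port MEM/BR
t=6 i8/i9:beq.BR/xor.ALU ; pair
t=7 i10/i11:or.ALU/and.ALU ; pair
t=8 i12/i13:or.ALU/add.ALU ; pair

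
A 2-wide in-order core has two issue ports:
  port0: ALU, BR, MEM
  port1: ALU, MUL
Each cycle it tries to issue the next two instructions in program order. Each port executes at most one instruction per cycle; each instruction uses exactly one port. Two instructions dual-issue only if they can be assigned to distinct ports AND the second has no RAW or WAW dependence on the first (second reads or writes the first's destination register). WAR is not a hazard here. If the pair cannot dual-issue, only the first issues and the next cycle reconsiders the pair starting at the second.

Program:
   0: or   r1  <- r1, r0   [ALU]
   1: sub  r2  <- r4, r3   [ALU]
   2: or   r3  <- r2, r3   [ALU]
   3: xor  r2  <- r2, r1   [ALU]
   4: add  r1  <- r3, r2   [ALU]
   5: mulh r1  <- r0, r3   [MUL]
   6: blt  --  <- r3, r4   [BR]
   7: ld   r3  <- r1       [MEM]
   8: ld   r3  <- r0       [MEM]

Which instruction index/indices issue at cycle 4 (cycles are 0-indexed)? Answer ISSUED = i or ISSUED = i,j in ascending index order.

ISSUED = 7

  cy0 -> i0&i1 (or+sub) pair
  cy1 -> i2&i3 (or+xor) pair
  cy2 -> i4 (add) WAW r1
  cy3 -> i5&i6 (mulh+blt) pair
  cy4 -> i7 (ld) no-port MEM/MEM
  cy5 -> i8 (ld) tail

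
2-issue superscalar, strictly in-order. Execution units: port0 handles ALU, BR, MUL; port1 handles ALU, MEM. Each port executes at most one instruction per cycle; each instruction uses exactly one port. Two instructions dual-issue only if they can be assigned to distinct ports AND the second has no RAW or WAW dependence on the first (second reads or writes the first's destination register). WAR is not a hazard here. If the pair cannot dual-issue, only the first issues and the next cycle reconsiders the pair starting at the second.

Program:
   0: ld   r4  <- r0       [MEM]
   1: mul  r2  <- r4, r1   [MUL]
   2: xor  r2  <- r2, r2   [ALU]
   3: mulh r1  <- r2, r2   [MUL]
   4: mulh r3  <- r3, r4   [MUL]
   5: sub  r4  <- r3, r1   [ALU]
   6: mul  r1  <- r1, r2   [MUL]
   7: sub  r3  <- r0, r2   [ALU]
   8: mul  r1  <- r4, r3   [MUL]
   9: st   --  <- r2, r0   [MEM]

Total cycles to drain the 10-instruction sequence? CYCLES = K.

CYCLES = 8

t=0 i0:ld ; RAW r4
t=1 i1:mul ; RAW+WAW r2
t=2 i2:xor ; RAW r2
t=3 i3:mulh ; no-port MUL/MUL
t=4 i4:mulh ; RAW r3
t=5 i5+i6:sub+mul ; dual
t=6 i7:sub ; RAW r3
t=7 i8+i9:mul+st ; dual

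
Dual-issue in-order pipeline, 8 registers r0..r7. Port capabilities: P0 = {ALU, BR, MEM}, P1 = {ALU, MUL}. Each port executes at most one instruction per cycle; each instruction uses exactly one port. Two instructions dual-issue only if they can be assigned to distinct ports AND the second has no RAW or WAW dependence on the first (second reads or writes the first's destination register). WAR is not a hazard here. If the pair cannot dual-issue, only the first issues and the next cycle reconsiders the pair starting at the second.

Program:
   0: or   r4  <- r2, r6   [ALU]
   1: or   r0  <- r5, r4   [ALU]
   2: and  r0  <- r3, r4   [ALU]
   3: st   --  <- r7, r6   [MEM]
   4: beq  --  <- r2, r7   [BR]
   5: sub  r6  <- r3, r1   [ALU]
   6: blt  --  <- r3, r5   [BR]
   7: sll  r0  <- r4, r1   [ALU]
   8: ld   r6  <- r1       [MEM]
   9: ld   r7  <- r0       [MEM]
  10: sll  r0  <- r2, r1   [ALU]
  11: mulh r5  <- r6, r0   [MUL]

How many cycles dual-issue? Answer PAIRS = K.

#0 head=0: or.ALU i0 RAW r4
#1 head=1: or.ALU i1 WAW r0
#2 head=2: and.ALU/st.MEM i2,i3 pair
#3 head=4: beq.BR/sub.ALU i4,i5 pair
#4 head=6: blt.BR/sll.ALU i6,i7 pair
#5 head=8: ld.MEM i8 no-port MEM/MEM
#6 head=9: ld.MEM/sll.ALU i9,i10 pair
#7 head=11: mulh.MUL i11 tail

PAIRS = 4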